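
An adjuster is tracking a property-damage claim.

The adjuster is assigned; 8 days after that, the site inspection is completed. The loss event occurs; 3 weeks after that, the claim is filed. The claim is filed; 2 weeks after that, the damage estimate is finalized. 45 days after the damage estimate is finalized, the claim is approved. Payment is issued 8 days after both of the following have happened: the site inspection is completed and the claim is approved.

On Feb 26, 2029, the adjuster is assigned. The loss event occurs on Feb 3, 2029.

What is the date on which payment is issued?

May 2, 2029

The adjuster is assigned: Feb 26, 2029.
The site inspection is completed: Feb 26, 2029 + 8 days = Mar 6, 2029.
The loss event occurs: Feb 3, 2029.
The claim is filed: Feb 3, 2029 + 3 weeks = Feb 24, 2029.
The damage estimate is finalized: Feb 24, 2029 + 2 weeks = Mar 10, 2029.
The claim is approved: Mar 10, 2029 + 45 days = Apr 24, 2029.
Both prerequisites met — the site inspection is completed (Mar 6, 2029), the claim is approved (Apr 24, 2029); the later is Apr 24, 2029.
Payment is issued: Apr 24, 2029 + 8 days = May 2, 2029.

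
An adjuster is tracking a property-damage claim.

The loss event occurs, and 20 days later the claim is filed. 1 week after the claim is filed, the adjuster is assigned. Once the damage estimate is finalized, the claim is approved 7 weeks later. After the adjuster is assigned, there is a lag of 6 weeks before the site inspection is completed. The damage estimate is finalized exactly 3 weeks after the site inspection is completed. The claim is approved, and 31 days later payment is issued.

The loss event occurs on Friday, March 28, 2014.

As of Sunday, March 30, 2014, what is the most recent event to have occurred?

The loss event occurs: Mar 28, 2014.
The claim is filed: Mar 28, 2014 + 20 days = Apr 17, 2014.
The adjuster is assigned: Apr 17, 2014 + 1 week = Apr 24, 2014.
The site inspection is completed: Apr 24, 2014 + 6 weeks = Jun 5, 2014.
The damage estimate is finalized: Jun 5, 2014 + 3 weeks = Jun 26, 2014.
The claim is approved: Jun 26, 2014 + 7 weeks = Aug 14, 2014.
Payment is issued: Aug 14, 2014 + 31 days = Sep 14, 2014.
Mar 30, 2014 falls between when the loss event occurs (Mar 28, 2014) and when the claim is filed (Apr 17, 2014).

The loss event occurs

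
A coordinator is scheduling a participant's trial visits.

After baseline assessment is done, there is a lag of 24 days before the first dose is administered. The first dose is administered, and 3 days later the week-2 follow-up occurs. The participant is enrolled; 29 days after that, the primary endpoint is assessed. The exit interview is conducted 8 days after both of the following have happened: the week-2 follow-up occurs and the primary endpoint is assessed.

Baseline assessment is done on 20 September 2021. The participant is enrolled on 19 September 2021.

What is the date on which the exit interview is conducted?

Baseline assessment is done: Sep 20, 2021.
The first dose is administered: Sep 20, 2021 + 24 days = Oct 14, 2021.
The week-2 follow-up occurs: Oct 14, 2021 + 3 days = Oct 17, 2021.
The participant is enrolled: Sep 19, 2021.
The primary endpoint is assessed: Sep 19, 2021 + 29 days = Oct 18, 2021.
Both prerequisites met — the week-2 follow-up occurs (Oct 17, 2021), the primary endpoint is assessed (Oct 18, 2021); the later is Oct 18, 2021.
The exit interview is conducted: Oct 18, 2021 + 8 days = Oct 26, 2021.

26 October 2021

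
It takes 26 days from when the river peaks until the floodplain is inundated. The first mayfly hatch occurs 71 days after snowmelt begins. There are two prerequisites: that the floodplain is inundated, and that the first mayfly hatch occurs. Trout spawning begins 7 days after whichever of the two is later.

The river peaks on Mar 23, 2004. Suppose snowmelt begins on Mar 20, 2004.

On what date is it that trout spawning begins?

Jun 6, 2004

The river peaks: Mar 23, 2004.
The floodplain is inundated: Mar 23, 2004 + 26 days = Apr 18, 2004.
Snowmelt begins: Mar 20, 2004.
The first mayfly hatch occurs: Mar 20, 2004 + 71 days = May 30, 2004.
Both prerequisites met — the floodplain is inundated (Apr 18, 2004), the first mayfly hatch occurs (May 30, 2004); the later is May 30, 2004.
Trout spawning begins: May 30, 2004 + 7 days = Jun 6, 2004.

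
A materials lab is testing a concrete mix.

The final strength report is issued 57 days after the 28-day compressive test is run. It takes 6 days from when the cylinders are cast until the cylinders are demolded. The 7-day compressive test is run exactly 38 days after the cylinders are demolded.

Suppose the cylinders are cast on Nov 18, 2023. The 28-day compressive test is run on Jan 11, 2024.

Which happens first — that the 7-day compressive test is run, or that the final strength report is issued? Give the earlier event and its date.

The cylinders are cast: Nov 18, 2023.
The cylinders are demolded: Nov 18, 2023 + 6 days = Nov 24, 2023.
The 7-day compressive test is run: Nov 24, 2023 + 38 days = Jan 1, 2024.
The 28-day compressive test is run: Jan 11, 2024.
The final strength report is issued: Jan 11, 2024 + 57 days = Mar 8, 2024.
Comparing: the 7-day compressive test is run on Jan 1, 2024 vs the final strength report is issued on Mar 8, 2024. Earlier: the 7-day compressive test is run.

The 7-day compressive test is run — Jan 1, 2024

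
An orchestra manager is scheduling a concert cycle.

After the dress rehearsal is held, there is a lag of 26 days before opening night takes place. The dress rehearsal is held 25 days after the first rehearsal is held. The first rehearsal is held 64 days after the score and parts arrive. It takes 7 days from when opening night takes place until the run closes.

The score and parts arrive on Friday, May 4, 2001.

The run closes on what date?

Monday, September 3, 2001

The score and parts arrive: May 4, 2001.
The first rehearsal is held: May 4, 2001 + 64 days = Jul 7, 2001.
The dress rehearsal is held: Jul 7, 2001 + 25 days = Aug 1, 2001.
Opening night takes place: Aug 1, 2001 + 26 days = Aug 27, 2001.
The run closes: Aug 27, 2001 + 7 days = Sep 3, 2001.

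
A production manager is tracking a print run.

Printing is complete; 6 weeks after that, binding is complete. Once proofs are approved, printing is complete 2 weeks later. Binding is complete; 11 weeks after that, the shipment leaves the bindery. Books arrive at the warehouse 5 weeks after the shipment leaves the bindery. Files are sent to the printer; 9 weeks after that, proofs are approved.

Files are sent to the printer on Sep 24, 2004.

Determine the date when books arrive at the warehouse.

Files are sent to the printer: Sep 24, 2004.
Proofs are approved: Sep 24, 2004 + 9 weeks = Nov 26, 2004.
Printing is complete: Nov 26, 2004 + 2 weeks = Dec 10, 2004.
Binding is complete: Dec 10, 2004 + 6 weeks = Jan 21, 2005.
The shipment leaves the bindery: Jan 21, 2005 + 11 weeks = Apr 8, 2005.
Books arrive at the warehouse: Apr 8, 2005 + 5 weeks = May 13, 2005.

May 13, 2005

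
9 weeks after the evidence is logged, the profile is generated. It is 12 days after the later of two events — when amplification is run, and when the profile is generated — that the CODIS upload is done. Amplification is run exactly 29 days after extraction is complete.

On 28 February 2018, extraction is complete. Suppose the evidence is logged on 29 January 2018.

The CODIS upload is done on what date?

Extraction is complete: Feb 28, 2018.
Amplification is run: Feb 28, 2018 + 29 days = Mar 29, 2018.
The evidence is logged: Jan 29, 2018.
The profile is generated: Jan 29, 2018 + 9 weeks = Apr 2, 2018.
Both prerequisites met — amplification is run (Mar 29, 2018), the profile is generated (Apr 2, 2018); the later is Apr 2, 2018.
The CODIS upload is done: Apr 2, 2018 + 12 days = Apr 14, 2018.

14 April 2018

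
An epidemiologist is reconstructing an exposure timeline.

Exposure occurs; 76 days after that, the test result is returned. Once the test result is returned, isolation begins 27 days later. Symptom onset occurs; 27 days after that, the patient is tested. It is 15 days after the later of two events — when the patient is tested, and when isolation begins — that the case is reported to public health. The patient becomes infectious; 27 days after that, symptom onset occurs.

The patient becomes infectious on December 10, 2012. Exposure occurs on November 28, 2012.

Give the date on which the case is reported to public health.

The patient becomes infectious: Dec 10, 2012.
Symptom onset occurs: Dec 10, 2012 + 27 days = Jan 6, 2013.
The patient is tested: Jan 6, 2013 + 27 days = Feb 2, 2013.
Exposure occurs: Nov 28, 2012.
The test result is returned: Nov 28, 2012 + 76 days = Feb 12, 2013.
Isolation begins: Feb 12, 2013 + 27 days = Mar 11, 2013.
Both prerequisites met — the patient is tested (Feb 2, 2013), isolation begins (Mar 11, 2013); the later is Mar 11, 2013.
The case is reported to public health: Mar 11, 2013 + 15 days = Mar 26, 2013.

March 26, 2013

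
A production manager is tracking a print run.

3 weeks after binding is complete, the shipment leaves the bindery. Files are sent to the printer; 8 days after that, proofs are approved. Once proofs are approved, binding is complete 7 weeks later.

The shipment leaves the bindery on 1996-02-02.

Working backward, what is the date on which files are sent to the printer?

The shipment leaves the bindery: Feb 2, 1996.
Binding is complete: Feb 2, 1996 − 3 weeks = Jan 12, 1996.
Proofs are approved: Jan 12, 1996 − 7 weeks = Nov 24, 1995.
Files are sent to the printer: Nov 24, 1995 − 8 days = Nov 16, 1995.

1995-11-16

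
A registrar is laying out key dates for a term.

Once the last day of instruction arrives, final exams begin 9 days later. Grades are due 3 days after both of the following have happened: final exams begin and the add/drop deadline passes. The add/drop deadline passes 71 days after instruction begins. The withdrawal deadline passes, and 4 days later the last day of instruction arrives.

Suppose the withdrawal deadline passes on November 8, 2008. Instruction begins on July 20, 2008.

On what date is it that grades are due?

The withdrawal deadline passes: Nov 8, 2008.
The last day of instruction arrives: Nov 8, 2008 + 4 days = Nov 12, 2008.
Final exams begin: Nov 12, 2008 + 9 days = Nov 21, 2008.
Instruction begins: Jul 20, 2008.
The add/drop deadline passes: Jul 20, 2008 + 71 days = Sep 29, 2008.
Both prerequisites met — final exams begin (Nov 21, 2008), the add/drop deadline passes (Sep 29, 2008); the later is Nov 21, 2008.
Grades are due: Nov 21, 2008 + 3 days = Nov 24, 2008.

November 24, 2008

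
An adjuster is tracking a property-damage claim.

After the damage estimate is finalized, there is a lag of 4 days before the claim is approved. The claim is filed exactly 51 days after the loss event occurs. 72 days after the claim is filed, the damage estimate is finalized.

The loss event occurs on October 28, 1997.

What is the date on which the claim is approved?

March 4, 1998

The loss event occurs: Oct 28, 1997.
The claim is filed: Oct 28, 1997 + 51 days = Dec 18, 1997.
The damage estimate is finalized: Dec 18, 1997 + 72 days = Feb 28, 1998.
The claim is approved: Feb 28, 1998 + 4 days = Mar 4, 1998.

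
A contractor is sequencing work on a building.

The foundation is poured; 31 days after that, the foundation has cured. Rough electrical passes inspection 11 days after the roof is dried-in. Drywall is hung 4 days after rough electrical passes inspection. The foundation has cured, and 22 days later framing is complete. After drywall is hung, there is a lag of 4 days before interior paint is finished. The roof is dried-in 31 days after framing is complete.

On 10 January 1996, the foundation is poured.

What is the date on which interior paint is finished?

22 April 1996

The foundation is poured: Jan 10, 1996.
The foundation has cured: Jan 10, 1996 + 31 days = Feb 10, 1996.
Framing is complete: Feb 10, 1996 + 22 days = Mar 3, 1996.
The roof is dried-in: Mar 3, 1996 + 31 days = Apr 3, 1996.
Rough electrical passes inspection: Apr 3, 1996 + 11 days = Apr 14, 1996.
Drywall is hung: Apr 14, 1996 + 4 days = Apr 18, 1996.
Interior paint is finished: Apr 18, 1996 + 4 days = Apr 22, 1996.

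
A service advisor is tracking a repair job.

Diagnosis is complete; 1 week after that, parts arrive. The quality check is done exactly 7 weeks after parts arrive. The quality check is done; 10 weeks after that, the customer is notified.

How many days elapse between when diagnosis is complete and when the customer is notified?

Causal path: diagnosis is complete → parts arrive → the quality check is done → the customer is notified.
Total delay along the path: 1 + 7 + 10 weeks = 18 weeks = 126 days.

126 days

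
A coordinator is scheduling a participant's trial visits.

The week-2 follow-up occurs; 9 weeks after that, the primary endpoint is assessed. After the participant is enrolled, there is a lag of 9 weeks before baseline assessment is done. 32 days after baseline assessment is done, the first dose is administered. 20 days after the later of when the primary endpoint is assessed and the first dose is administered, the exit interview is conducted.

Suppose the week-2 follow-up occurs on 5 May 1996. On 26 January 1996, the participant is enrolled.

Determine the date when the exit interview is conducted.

27 July 1996

The week-2 follow-up occurs: May 5, 1996.
The primary endpoint is assessed: May 5, 1996 + 9 weeks = Jul 7, 1996.
The participant is enrolled: Jan 26, 1996.
Baseline assessment is done: Jan 26, 1996 + 9 weeks = Mar 29, 1996.
The first dose is administered: Mar 29, 1996 + 32 days = Apr 30, 1996.
Both prerequisites met — the primary endpoint is assessed (Jul 7, 1996), the first dose is administered (Apr 30, 1996); the later is Jul 7, 1996.
The exit interview is conducted: Jul 7, 1996 + 20 days = Jul 27, 1996.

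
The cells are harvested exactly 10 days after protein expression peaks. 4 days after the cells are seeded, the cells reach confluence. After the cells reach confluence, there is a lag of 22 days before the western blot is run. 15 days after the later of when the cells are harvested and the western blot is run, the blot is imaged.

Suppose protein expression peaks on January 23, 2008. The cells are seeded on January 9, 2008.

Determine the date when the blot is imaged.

February 19, 2008

Protein expression peaks: Jan 23, 2008.
The cells are harvested: Jan 23, 2008 + 10 days = Feb 2, 2008.
The cells are seeded: Jan 9, 2008.
The cells reach confluence: Jan 9, 2008 + 4 days = Jan 13, 2008.
The western blot is run: Jan 13, 2008 + 22 days = Feb 4, 2008.
Both prerequisites met — the cells are harvested (Feb 2, 2008), the western blot is run (Feb 4, 2008); the later is Feb 4, 2008.
The blot is imaged: Feb 4, 2008 + 15 days = Feb 19, 2008.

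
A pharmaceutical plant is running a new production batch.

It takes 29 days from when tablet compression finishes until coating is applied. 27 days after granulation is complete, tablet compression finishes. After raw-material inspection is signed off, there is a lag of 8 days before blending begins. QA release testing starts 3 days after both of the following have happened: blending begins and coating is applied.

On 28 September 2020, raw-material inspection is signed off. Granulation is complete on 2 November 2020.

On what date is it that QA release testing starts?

31 December 2020

Raw-material inspection is signed off: Sep 28, 2020.
Blending begins: Sep 28, 2020 + 8 days = Oct 6, 2020.
Granulation is complete: Nov 2, 2020.
Tablet compression finishes: Nov 2, 2020 + 27 days = Nov 29, 2020.
Coating is applied: Nov 29, 2020 + 29 days = Dec 28, 2020.
Both prerequisites met — blending begins (Oct 6, 2020), coating is applied (Dec 28, 2020); the later is Dec 28, 2020.
QA release testing starts: Dec 28, 2020 + 3 days = Dec 31, 2020.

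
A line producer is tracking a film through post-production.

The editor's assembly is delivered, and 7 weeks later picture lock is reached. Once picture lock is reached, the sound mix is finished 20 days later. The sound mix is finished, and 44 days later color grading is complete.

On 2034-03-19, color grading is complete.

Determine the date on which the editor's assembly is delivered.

2033-11-26

Color grading is complete: Mar 19, 2034.
The sound mix is finished: Mar 19, 2034 − 44 days = Feb 3, 2034.
Picture lock is reached: Feb 3, 2034 − 20 days = Jan 14, 2034.
The editor's assembly is delivered: Jan 14, 2034 − 7 weeks = Nov 26, 2033.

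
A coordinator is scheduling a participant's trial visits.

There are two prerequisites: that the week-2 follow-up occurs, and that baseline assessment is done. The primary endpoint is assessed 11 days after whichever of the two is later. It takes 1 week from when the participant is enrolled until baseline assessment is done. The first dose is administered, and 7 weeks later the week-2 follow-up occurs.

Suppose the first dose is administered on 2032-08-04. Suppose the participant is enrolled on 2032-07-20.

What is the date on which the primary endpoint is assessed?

The first dose is administered: Aug 4, 2032.
The week-2 follow-up occurs: Aug 4, 2032 + 7 weeks = Sep 22, 2032.
The participant is enrolled: Jul 20, 2032.
Baseline assessment is done: Jul 20, 2032 + 1 week = Jul 27, 2032.
Both prerequisites met — the week-2 follow-up occurs (Sep 22, 2032), baseline assessment is done (Jul 27, 2032); the later is Sep 22, 2032.
The primary endpoint is assessed: Sep 22, 2032 + 11 days = Oct 3, 2032.

2032-10-03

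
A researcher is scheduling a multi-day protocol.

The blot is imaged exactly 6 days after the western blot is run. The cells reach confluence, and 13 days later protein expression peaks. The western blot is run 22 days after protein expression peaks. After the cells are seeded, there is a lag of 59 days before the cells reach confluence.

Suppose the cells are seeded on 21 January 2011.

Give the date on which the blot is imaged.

1 May 2011

The cells are seeded: Jan 21, 2011.
The cells reach confluence: Jan 21, 2011 + 59 days = Mar 21, 2011.
Protein expression peaks: Mar 21, 2011 + 13 days = Apr 3, 2011.
The western blot is run: Apr 3, 2011 + 22 days = Apr 25, 2011.
The blot is imaged: Apr 25, 2011 + 6 days = May 1, 2011.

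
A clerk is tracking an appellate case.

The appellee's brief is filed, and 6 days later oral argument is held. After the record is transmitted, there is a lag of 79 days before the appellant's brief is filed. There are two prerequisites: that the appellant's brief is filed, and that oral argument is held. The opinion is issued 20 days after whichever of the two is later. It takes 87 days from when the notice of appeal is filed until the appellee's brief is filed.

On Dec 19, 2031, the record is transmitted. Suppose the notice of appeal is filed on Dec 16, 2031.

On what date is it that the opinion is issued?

The record is transmitted: Dec 19, 2031.
The appellant's brief is filed: Dec 19, 2031 + 79 days = Mar 7, 2032.
The notice of appeal is filed: Dec 16, 2031.
The appellee's brief is filed: Dec 16, 2031 + 87 days = Mar 12, 2032.
Oral argument is held: Mar 12, 2032 + 6 days = Mar 18, 2032.
Both prerequisites met — the appellant's brief is filed (Mar 7, 2032), oral argument is held (Mar 18, 2032); the later is Mar 18, 2032.
The opinion is issued: Mar 18, 2032 + 20 days = Apr 7, 2032.

Apr 7, 2032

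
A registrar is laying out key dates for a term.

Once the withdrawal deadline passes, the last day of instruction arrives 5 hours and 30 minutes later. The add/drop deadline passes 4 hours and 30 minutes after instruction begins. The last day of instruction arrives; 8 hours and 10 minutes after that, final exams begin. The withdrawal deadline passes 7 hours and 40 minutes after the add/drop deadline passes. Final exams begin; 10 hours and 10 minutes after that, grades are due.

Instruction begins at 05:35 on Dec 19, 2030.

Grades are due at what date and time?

17:35 on Dec 20, 2030

Instruction begins: 05:35 Dec 19, 2030.
The add/drop deadline passes: 05:35 Dec 19, 2030 + 4h30m = 10:05 Dec 19, 2030.
The withdrawal deadline passes: 10:05 Dec 19, 2030 + 7h40m = 17:45 Dec 19, 2030.
The last day of instruction arrives: 17:45 Dec 19, 2030 + 5h30m = 23:15 Dec 19, 2030.
Final exams begin: 23:15 Dec 19, 2030 + 8h10m = 07:25 Dec 20, 2030.
Grades are due: 07:25 Dec 20, 2030 + 10h10m = 17:35 Dec 20, 2030.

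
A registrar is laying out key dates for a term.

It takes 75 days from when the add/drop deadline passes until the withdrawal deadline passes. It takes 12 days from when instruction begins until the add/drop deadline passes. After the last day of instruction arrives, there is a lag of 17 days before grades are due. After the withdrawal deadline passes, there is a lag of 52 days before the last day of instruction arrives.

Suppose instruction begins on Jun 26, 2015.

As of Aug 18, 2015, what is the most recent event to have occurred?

Instruction begins: Jun 26, 2015.
The add/drop deadline passes: Jun 26, 2015 + 12 days = Jul 8, 2015.
The withdrawal deadline passes: Jul 8, 2015 + 75 days = Sep 21, 2015.
The last day of instruction arrives: Sep 21, 2015 + 52 days = Nov 12, 2015.
Grades are due: Nov 12, 2015 + 17 days = Nov 29, 2015.
Aug 18, 2015 falls between when the add/drop deadline passes (Jul 8, 2015) and when the withdrawal deadline passes (Sep 21, 2015).

The add/drop deadline passes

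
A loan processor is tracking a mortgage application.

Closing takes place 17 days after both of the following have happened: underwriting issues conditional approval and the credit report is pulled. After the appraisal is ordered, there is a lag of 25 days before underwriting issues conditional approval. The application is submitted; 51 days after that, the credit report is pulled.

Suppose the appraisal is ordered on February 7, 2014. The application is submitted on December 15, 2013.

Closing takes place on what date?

March 21, 2014

The appraisal is ordered: Feb 7, 2014.
Underwriting issues conditional approval: Feb 7, 2014 + 25 days = Mar 4, 2014.
The application is submitted: Dec 15, 2013.
The credit report is pulled: Dec 15, 2013 + 51 days = Feb 4, 2014.
Both prerequisites met — underwriting issues conditional approval (Mar 4, 2014), the credit report is pulled (Feb 4, 2014); the later is Mar 4, 2014.
Closing takes place: Mar 4, 2014 + 17 days = Mar 21, 2014.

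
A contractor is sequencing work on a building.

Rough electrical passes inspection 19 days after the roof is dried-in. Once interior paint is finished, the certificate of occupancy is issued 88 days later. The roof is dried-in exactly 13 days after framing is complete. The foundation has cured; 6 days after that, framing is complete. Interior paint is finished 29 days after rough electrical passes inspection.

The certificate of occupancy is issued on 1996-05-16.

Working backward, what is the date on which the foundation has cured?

1995-12-13

The certificate of occupancy is issued: May 16, 1996.
Interior paint is finished: May 16, 1996 − 88 days = Feb 18, 1996.
Rough electrical passes inspection: Feb 18, 1996 − 29 days = Jan 20, 1996.
The roof is dried-in: Jan 20, 1996 − 19 days = Jan 1, 1996.
Framing is complete: Jan 1, 1996 − 13 days = Dec 19, 1995.
The foundation has cured: Dec 19, 1995 − 6 days = Dec 13, 1995.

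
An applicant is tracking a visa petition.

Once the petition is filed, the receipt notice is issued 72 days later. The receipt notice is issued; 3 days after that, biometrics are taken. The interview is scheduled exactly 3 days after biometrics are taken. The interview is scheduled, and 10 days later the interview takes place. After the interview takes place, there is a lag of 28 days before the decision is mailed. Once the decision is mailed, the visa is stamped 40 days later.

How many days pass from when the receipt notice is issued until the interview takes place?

16 days

Causal path: the receipt notice is issued → biometrics are taken → the interview is scheduled → the interview takes place.
Total delay along the path: 3 + 3 + 10 = 16 days.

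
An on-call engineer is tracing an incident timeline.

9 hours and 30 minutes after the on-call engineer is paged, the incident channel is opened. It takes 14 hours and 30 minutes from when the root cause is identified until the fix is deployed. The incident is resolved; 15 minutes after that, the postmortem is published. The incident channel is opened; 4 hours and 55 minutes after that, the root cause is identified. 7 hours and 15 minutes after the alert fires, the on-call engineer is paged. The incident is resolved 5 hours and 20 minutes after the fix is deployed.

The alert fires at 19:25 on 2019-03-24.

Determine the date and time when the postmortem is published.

The alert fires: 19:25 Mar 24, 2019.
The on-call engineer is paged: 19:25 Mar 24, 2019 + 7h15m = 02:40 Mar 25, 2019.
The incident channel is opened: 02:40 Mar 25, 2019 + 9h30m = 12:10 Mar 25, 2019.
The root cause is identified: 12:10 Mar 25, 2019 + 4h55m = 17:05 Mar 25, 2019.
The fix is deployed: 17:05 Mar 25, 2019 + 14h30m = 07:35 Mar 26, 2019.
The incident is resolved: 07:35 Mar 26, 2019 + 5h20m = 12:55 Mar 26, 2019.
The postmortem is published: 12:55 Mar 26, 2019 + 15m = 13:10 Mar 26, 2019.

13:10 on 2019-03-26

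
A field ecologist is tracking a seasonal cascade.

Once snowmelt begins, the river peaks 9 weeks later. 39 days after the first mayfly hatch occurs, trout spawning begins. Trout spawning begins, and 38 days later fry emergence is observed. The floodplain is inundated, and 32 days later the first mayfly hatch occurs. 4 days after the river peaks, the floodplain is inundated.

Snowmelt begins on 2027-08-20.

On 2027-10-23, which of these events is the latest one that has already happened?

The river peaks

Snowmelt begins: Aug 20, 2027.
The river peaks: Aug 20, 2027 + 9 weeks = Oct 22, 2027.
The floodplain is inundated: Oct 22, 2027 + 4 days = Oct 26, 2027.
The first mayfly hatch occurs: Oct 26, 2027 + 32 days = Nov 27, 2027.
Trout spawning begins: Nov 27, 2027 + 39 days = Jan 5, 2028.
Fry emergence is observed: Jan 5, 2028 + 38 days = Feb 12, 2028.
Oct 23, 2027 falls between when the river peaks (Oct 22, 2027) and when the floodplain is inundated (Oct 26, 2027).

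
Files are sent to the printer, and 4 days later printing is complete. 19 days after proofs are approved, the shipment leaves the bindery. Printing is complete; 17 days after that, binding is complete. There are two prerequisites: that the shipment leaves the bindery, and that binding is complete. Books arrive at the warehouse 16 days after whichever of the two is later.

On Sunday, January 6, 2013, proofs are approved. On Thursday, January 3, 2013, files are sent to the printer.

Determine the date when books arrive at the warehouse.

Sunday, February 10, 2013

Proofs are approved: Jan 6, 2013.
The shipment leaves the bindery: Jan 6, 2013 + 19 days = Jan 25, 2013.
Files are sent to the printer: Jan 3, 2013.
Printing is complete: Jan 3, 2013 + 4 days = Jan 7, 2013.
Binding is complete: Jan 7, 2013 + 17 days = Jan 24, 2013.
Both prerequisites met — the shipment leaves the bindery (Jan 25, 2013), binding is complete (Jan 24, 2013); the later is Jan 25, 2013.
Books arrive at the warehouse: Jan 25, 2013 + 16 days = Feb 10, 2013.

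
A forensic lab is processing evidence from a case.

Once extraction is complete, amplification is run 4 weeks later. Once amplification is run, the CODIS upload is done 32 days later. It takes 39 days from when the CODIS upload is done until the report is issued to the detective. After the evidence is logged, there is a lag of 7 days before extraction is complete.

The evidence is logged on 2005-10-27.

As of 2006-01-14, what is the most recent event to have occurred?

The CODIS upload is done

The evidence is logged: Oct 27, 2005.
Extraction is complete: Oct 27, 2005 + 7 days = Nov 3, 2005.
Amplification is run: Nov 3, 2005 + 4 weeks = Dec 1, 2005.
The CODIS upload is done: Dec 1, 2005 + 32 days = Jan 2, 2006.
The report is issued to the detective: Jan 2, 2006 + 39 days = Feb 10, 2006.
Jan 14, 2006 falls between when the CODIS upload is done (Jan 2, 2006) and when the report is issued to the detective (Feb 10, 2006).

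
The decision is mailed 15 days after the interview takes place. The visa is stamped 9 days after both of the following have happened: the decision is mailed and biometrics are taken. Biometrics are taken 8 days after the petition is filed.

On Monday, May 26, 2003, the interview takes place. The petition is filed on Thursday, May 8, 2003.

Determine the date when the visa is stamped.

Thursday, June 19, 2003

The interview takes place: May 26, 2003.
The decision is mailed: May 26, 2003 + 15 days = Jun 10, 2003.
The petition is filed: May 8, 2003.
Biometrics are taken: May 8, 2003 + 8 days = May 16, 2003.
Both prerequisites met — the decision is mailed (Jun 10, 2003), biometrics are taken (May 16, 2003); the later is Jun 10, 2003.
The visa is stamped: Jun 10, 2003 + 9 days = Jun 19, 2003.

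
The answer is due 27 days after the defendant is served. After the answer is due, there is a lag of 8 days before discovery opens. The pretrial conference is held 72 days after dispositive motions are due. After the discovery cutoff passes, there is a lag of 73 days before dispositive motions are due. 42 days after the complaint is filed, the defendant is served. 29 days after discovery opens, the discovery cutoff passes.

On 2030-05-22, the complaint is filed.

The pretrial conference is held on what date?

The complaint is filed: May 22, 2030.
The defendant is served: May 22, 2030 + 42 days = Jul 3, 2030.
The answer is due: Jul 3, 2030 + 27 days = Jul 30, 2030.
Discovery opens: Jul 30, 2030 + 8 days = Aug 7, 2030.
The discovery cutoff passes: Aug 7, 2030 + 29 days = Sep 5, 2030.
Dispositive motions are due: Sep 5, 2030 + 73 days = Nov 17, 2030.
The pretrial conference is held: Nov 17, 2030 + 72 days = Jan 28, 2031.

2031-01-28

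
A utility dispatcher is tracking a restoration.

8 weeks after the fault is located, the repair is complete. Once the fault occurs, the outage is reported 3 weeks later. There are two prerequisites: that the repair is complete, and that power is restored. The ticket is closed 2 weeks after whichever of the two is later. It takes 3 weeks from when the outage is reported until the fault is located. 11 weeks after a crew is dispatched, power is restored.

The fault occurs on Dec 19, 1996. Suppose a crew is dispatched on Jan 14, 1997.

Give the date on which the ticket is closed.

The fault occurs: Dec 19, 1996.
The outage is reported: Dec 19, 1996 + 3 weeks = Jan 9, 1997.
The fault is located: Jan 9, 1997 + 3 weeks = Jan 30, 1997.
The repair is complete: Jan 30, 1997 + 8 weeks = Mar 27, 1997.
A crew is dispatched: Jan 14, 1997.
Power is restored: Jan 14, 1997 + 11 weeks = Apr 1, 1997.
Both prerequisites met — the repair is complete (Mar 27, 1997), power is restored (Apr 1, 1997); the later is Apr 1, 1997.
The ticket is closed: Apr 1, 1997 + 2 weeks = Apr 15, 1997.

Apr 15, 1997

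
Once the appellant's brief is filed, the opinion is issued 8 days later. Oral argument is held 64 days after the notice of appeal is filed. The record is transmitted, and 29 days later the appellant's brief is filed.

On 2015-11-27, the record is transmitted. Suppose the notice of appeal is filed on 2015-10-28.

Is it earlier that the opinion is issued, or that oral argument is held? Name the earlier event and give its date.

Oral argument is held — 2015-12-31

The record is transmitted: Nov 27, 2015.
The appellant's brief is filed: Nov 27, 2015 + 29 days = Dec 26, 2015.
The opinion is issued: Dec 26, 2015 + 8 days = Jan 3, 2016.
The notice of appeal is filed: Oct 28, 2015.
Oral argument is held: Oct 28, 2015 + 64 days = Dec 31, 2015.
Comparing: the opinion is issued on Jan 3, 2016 vs oral argument is held on Dec 31, 2015. Earlier: oral argument is held.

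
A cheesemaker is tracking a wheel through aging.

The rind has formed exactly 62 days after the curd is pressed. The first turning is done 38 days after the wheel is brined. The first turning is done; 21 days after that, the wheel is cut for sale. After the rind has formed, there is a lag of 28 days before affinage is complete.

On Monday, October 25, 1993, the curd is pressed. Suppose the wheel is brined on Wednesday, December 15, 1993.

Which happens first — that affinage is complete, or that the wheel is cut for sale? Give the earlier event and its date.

Affinage is complete — Sunday, January 23, 1994

The curd is pressed: Oct 25, 1993.
The rind has formed: Oct 25, 1993 + 62 days = Dec 26, 1993.
Affinage is complete: Dec 26, 1993 + 28 days = Jan 23, 1994.
The wheel is brined: Dec 15, 1993.
The first turning is done: Dec 15, 1993 + 38 days = Jan 22, 1994.
The wheel is cut for sale: Jan 22, 1994 + 21 days = Feb 12, 1994.
Comparing: affinage is complete on Jan 23, 1994 vs the wheel is cut for sale on Feb 12, 1994. Earlier: affinage is complete.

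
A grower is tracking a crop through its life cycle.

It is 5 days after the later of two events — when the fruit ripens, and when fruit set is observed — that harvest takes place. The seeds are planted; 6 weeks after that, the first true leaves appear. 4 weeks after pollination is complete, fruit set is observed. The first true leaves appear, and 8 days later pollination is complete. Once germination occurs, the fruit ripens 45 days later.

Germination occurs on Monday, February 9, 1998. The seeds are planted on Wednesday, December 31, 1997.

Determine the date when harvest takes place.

Tuesday, March 31, 1998

Germination occurs: Feb 9, 1998.
The fruit ripens: Feb 9, 1998 + 45 days = Mar 26, 1998.
The seeds are planted: Dec 31, 1997.
The first true leaves appear: Dec 31, 1997 + 6 weeks = Feb 11, 1998.
Pollination is complete: Feb 11, 1998 + 8 days = Feb 19, 1998.
Fruit set is observed: Feb 19, 1998 + 4 weeks = Mar 19, 1998.
Both prerequisites met — the fruit ripens (Mar 26, 1998), fruit set is observed (Mar 19, 1998); the later is Mar 26, 1998.
Harvest takes place: Mar 26, 1998 + 5 days = Mar 31, 1998.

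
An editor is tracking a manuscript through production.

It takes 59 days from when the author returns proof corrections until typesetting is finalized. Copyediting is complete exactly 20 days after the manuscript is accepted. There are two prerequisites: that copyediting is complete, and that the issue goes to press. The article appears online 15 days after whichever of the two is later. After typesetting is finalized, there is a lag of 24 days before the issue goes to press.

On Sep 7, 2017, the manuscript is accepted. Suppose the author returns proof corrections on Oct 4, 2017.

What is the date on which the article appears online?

The manuscript is accepted: Sep 7, 2017.
Copyediting is complete: Sep 7, 2017 + 20 days = Sep 27, 2017.
The author returns proof corrections: Oct 4, 2017.
Typesetting is finalized: Oct 4, 2017 + 59 days = Dec 2, 2017.
The issue goes to press: Dec 2, 2017 + 24 days = Dec 26, 2017.
Both prerequisites met — copyediting is complete (Sep 27, 2017), the issue goes to press (Dec 26, 2017); the later is Dec 26, 2017.
The article appears online: Dec 26, 2017 + 15 days = Jan 10, 2018.

Jan 10, 2018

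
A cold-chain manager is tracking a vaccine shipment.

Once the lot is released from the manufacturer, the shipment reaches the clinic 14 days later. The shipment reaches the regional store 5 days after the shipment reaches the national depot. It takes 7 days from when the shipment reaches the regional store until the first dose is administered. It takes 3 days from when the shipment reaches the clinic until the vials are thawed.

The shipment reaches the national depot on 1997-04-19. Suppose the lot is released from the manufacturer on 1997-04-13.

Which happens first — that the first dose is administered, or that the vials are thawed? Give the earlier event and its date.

The shipment reaches the national depot: Apr 19, 1997.
The shipment reaches the regional store: Apr 19, 1997 + 5 days = Apr 24, 1997.
The first dose is administered: Apr 24, 1997 + 7 days = May 1, 1997.
The lot is released from the manufacturer: Apr 13, 1997.
The shipment reaches the clinic: Apr 13, 1997 + 14 days = Apr 27, 1997.
The vials are thawed: Apr 27, 1997 + 3 days = Apr 30, 1997.
Comparing: the first dose is administered on May 1, 1997 vs the vials are thawed on Apr 30, 1997. Earlier: the vials are thawed.

The vials are thawed — 1997-04-30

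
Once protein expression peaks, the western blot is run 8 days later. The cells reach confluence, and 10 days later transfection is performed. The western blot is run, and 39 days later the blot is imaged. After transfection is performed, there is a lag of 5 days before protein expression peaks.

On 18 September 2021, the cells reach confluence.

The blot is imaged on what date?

19 November 2021

The cells reach confluence: Sep 18, 2021.
Transfection is performed: Sep 18, 2021 + 10 days = Sep 28, 2021.
Protein expression peaks: Sep 28, 2021 + 5 days = Oct 3, 2021.
The western blot is run: Oct 3, 2021 + 8 days = Oct 11, 2021.
The blot is imaged: Oct 11, 2021 + 39 days = Nov 19, 2021.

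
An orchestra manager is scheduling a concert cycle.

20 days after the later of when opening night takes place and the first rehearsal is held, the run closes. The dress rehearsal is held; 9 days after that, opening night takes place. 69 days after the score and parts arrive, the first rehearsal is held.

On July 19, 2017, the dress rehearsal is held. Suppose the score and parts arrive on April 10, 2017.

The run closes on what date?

The dress rehearsal is held: Jul 19, 2017.
Opening night takes place: Jul 19, 2017 + 9 days = Jul 28, 2017.
The score and parts arrive: Apr 10, 2017.
The first rehearsal is held: Apr 10, 2017 + 69 days = Jun 18, 2017.
Both prerequisites met — opening night takes place (Jul 28, 2017), the first rehearsal is held (Jun 18, 2017); the later is Jul 28, 2017.
The run closes: Jul 28, 2017 + 20 days = Aug 17, 2017.

August 17, 2017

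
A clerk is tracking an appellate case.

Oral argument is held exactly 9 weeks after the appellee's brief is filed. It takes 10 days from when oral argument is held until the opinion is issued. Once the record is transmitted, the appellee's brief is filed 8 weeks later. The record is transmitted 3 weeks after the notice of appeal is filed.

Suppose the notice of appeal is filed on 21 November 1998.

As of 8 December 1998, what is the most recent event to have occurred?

The notice of appeal is filed

The notice of appeal is filed: Nov 21, 1998.
The record is transmitted: Nov 21, 1998 + 3 weeks = Dec 12, 1998.
The appellee's brief is filed: Dec 12, 1998 + 8 weeks = Feb 6, 1999.
Oral argument is held: Feb 6, 1999 + 9 weeks = Apr 10, 1999.
The opinion is issued: Apr 10, 1999 + 10 days = Apr 20, 1999.
Dec 8, 1998 falls between when the notice of appeal is filed (Nov 21, 1998) and when the record is transmitted (Dec 12, 1998).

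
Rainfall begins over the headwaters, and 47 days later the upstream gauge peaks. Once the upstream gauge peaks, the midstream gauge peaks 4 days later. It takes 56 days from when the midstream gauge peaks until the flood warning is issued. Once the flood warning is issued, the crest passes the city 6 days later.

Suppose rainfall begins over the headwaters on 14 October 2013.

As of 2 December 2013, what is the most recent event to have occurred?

Rainfall begins over the headwaters: Oct 14, 2013.
The upstream gauge peaks: Oct 14, 2013 + 47 days = Nov 30, 2013.
The midstream gauge peaks: Nov 30, 2013 + 4 days = Dec 4, 2013.
The flood warning is issued: Dec 4, 2013 + 56 days = Jan 29, 2014.
The crest passes the city: Jan 29, 2014 + 6 days = Feb 4, 2014.
Dec 2, 2013 falls between when the upstream gauge peaks (Nov 30, 2013) and when the midstream gauge peaks (Dec 4, 2013).

The upstream gauge peaks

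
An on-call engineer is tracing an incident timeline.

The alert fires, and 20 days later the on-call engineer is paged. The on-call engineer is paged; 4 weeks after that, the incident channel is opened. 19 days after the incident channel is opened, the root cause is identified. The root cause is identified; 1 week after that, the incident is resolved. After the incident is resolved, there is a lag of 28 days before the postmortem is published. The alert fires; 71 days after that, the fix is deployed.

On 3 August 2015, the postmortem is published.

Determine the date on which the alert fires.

23 April 2015

The postmortem is published: Aug 3, 2015.
The incident is resolved: Aug 3, 2015 − 28 days = Jul 6, 2015.
The root cause is identified: Jul 6, 2015 − 1 week = Jun 29, 2015.
The incident channel is opened: Jun 29, 2015 − 19 days = Jun 10, 2015.
The on-call engineer is paged: Jun 10, 2015 − 4 weeks = May 13, 2015.
The alert fires: May 13, 2015 − 20 days = Apr 23, 2015.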